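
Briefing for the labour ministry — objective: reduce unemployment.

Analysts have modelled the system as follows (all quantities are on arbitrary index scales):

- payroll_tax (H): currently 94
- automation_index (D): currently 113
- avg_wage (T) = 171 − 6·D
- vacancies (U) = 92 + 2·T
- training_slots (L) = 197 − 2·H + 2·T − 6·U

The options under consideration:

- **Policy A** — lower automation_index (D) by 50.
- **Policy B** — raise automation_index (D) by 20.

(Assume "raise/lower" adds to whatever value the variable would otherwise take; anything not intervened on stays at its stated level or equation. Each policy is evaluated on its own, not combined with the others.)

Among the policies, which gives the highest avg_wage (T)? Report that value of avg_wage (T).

Policy A (D − 50):
  D = 113 − 50 = 63
  T = 171 − 6·63 = -207
Policy B (D + 20):
  D = 113 + 20 = 133
  T = 171 − 6·133 = -627
Comparing — Policy A: T=-207, Policy B: T=-627. Highest is -207 (Policy A).

-207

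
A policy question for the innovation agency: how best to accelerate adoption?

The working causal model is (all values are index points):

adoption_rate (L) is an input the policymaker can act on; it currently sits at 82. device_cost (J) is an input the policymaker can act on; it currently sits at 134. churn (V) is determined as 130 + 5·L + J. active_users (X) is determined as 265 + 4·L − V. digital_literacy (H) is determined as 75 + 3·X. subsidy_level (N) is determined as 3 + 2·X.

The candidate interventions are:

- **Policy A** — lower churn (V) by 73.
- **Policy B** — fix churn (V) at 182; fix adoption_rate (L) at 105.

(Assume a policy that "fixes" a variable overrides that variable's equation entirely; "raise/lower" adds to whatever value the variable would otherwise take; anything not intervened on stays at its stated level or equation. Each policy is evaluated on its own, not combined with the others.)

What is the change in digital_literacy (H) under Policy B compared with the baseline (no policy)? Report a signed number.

Baseline:
  L = 82
  J = 134
  V = 130 + 5·82 + 134 = 674
  X = 265 + 4·82 − 674 = -81
  H = 75 + 3·(-81) = -168
Policy B (V := 182, L := 105):
  L = 105
  J = 134
  V = 182
  X = 265 + 4·105 − 182 = 503
  H = 75 + 3·503 = 1584
Change in H: 1584 − (-168) = 1752

1752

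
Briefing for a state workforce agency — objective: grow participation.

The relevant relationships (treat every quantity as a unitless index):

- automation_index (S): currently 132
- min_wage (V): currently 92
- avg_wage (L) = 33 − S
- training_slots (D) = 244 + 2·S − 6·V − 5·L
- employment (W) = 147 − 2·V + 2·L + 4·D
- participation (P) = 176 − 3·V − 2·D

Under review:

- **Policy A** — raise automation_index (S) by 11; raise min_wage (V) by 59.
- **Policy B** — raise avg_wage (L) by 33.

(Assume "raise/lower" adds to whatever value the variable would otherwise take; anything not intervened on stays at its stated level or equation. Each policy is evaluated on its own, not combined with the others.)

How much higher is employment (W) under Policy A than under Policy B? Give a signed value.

Policy A (S + 11, V + 59):
  S = 132 + 11 = 143
  V = 92 + 59 = 151
  L = 33 − 143 = -110
  D = 244 + 2·143 − 6·151 − 5·(-110) = 174
  W = 147 − 2·151 + 2·(-110) + 4·174 = 321
Policy B (L + 33):
  S = 132
  V = 92
  L = 33 − 132 (+33 from intervention) = -66
  D = 244 + 2·132 − 6·92 − 5·(-66) = 286
  W = 147 − 2·92 + 2·(-66) + 4·286 = 975
W: 321 − 975 = -654

-654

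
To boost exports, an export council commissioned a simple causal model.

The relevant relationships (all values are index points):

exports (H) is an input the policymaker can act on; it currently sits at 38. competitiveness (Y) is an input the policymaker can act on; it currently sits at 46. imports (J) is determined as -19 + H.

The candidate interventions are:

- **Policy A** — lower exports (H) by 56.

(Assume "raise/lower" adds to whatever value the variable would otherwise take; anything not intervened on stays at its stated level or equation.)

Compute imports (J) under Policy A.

Policy A (H − 56):
  H = 38 − 56 = -18
  J = -19 + (-18) = -37

-37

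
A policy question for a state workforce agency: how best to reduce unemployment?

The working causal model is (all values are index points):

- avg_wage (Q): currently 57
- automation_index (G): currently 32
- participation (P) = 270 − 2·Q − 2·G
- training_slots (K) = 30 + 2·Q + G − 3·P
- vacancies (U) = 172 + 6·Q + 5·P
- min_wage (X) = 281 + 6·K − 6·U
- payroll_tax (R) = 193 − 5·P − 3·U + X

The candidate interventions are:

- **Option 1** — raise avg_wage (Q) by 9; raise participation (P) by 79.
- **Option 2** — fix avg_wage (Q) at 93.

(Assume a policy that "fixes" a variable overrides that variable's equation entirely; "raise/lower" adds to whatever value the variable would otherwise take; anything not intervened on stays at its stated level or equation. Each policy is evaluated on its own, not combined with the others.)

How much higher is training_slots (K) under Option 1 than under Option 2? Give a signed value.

-453

Option 1 (Q + 9, P + 79):
  Q = 57 + 9 = 66
  G = 32
  P = 270 − 2·66 − 2·32 (+79 from intervention) = 153
  K = 30 + 2·66 + 32 − 3·153 = -265
Option 2 (Q := 93):
  Q = 93
  G = 32
  P = 270 − 2·93 − 2·32 = 20
  K = 30 + 2·93 + 32 − 3·20 = 188
K: -265 − 188 = -453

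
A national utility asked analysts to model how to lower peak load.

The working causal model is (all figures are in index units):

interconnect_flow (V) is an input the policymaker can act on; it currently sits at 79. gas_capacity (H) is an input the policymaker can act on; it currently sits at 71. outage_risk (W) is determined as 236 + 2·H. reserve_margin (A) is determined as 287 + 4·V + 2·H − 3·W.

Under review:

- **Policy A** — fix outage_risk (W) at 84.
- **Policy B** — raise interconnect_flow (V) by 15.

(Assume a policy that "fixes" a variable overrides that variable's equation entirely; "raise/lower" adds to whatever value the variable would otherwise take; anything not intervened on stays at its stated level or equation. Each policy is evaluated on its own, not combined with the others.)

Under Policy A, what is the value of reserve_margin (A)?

Policy A (W := 84):
  V = 79
  H = 71
  W = 84
  A = 287 + 4·79 + 2·71 − 3·84 = 493

493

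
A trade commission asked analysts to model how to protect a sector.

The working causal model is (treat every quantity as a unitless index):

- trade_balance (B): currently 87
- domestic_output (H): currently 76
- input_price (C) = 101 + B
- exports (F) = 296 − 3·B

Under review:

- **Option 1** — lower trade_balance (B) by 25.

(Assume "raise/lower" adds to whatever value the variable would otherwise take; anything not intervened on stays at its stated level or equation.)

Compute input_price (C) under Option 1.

163

Option 1 (B − 25):
  B = 87 − 25 = 62
  C = 101 + 62 = 163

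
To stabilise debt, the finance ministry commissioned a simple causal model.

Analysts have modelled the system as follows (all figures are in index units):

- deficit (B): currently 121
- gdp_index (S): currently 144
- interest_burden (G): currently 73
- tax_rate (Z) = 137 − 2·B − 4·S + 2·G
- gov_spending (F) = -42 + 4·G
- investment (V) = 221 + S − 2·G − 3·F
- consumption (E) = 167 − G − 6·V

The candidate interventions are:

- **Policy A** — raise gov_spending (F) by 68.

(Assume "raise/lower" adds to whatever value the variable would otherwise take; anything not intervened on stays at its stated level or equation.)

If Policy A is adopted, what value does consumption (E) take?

4504

Policy A (F + 68):
  S = 144
  G = 73
  F = -42 + 4·73 (+68 from intervention) = 318
  V = 221 + 144 − 2·73 − 3·318 = -735
  E = 167 − 73 − 6·(-735) = 4504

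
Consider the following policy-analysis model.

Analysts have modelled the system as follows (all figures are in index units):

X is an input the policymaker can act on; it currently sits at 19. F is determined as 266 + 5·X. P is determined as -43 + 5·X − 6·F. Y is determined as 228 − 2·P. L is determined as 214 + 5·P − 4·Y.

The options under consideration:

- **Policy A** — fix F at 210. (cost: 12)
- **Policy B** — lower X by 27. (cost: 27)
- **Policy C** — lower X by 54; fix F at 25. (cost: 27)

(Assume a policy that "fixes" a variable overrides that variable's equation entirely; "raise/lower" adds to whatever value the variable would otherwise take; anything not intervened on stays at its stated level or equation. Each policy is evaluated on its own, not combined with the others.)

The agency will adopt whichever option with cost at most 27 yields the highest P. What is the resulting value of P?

Policy A (F := 210):
  X = 19
  F = 210
  P = -43 + 5·19 − 6·210 = -1208
Policy B (X − 27):
  X = 19 − 27 = -8
  F = 266 + 5·(-8) = 226
  P = -43 + 5·(-8) − 6·226 = -1439
Policy C (X − 54, F := 25):
  X = 19 − 54 = -35
  F = 25
  P = -43 + 5·(-35) − 6·25 = -368
Comparing — Policy A: P=-1208, Policy B: P=-1439, Policy C: P=-368. Highest is -368 (Policy C).

-368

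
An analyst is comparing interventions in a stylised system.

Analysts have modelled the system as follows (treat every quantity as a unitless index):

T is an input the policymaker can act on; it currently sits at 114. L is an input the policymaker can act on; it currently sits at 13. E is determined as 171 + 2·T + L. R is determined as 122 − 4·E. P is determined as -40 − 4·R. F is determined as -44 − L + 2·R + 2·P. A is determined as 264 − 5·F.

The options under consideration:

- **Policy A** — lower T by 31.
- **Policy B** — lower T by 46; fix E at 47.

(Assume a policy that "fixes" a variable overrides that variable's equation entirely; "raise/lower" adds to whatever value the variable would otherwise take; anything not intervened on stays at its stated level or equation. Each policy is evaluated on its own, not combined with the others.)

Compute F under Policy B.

259

Policy B (T − 46, E := 47):
  T = 114 − 46 = 68
  L = 13
  E = 47
  R = 122 − 4·47 = -66
  P = -40 − 4·(-66) = 224
  F = -44 − 13 + 2·(-66) + 2·224 = 259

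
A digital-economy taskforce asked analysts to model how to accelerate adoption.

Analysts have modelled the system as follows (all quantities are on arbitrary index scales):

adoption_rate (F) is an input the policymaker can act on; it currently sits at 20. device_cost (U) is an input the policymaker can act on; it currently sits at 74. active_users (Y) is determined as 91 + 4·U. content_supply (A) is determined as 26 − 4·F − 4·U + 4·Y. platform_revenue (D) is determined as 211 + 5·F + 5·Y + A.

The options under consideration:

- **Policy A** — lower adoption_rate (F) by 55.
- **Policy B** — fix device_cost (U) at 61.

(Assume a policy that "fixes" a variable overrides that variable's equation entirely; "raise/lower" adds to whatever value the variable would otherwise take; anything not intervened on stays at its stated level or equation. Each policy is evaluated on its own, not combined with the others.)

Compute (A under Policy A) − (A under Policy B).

Policy A (F − 55):
  F = 20 − 55 = -35
  U = 74
  Y = 91 + 4·74 = 387
  A = 26 − 4·(-35) − 4·74 + 4·387 = 1418
Policy B (U := 61):
  F = 20
  U = 61
  Y = 91 + 4·61 = 335
  A = 26 − 4·20 − 4·61 + 4·335 = 1042
A: 1418 − 1042 = 376

376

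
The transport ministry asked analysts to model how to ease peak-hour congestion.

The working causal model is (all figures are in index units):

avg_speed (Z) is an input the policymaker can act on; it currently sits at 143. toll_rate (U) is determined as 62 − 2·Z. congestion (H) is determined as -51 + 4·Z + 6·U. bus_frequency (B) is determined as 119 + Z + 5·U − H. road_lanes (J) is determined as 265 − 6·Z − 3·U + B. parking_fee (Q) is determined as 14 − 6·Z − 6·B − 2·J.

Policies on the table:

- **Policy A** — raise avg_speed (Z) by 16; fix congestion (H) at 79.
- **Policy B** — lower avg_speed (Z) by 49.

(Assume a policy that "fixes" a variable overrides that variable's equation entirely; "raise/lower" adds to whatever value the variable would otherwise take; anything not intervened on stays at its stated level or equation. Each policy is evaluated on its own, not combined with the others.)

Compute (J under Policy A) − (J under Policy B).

-1095

Policy A (Z + 16, H := 79):
  Z = 143 + 16 = 159
  U = 62 − 2·159 = -256
  H = 79
  B = 119 + 159 + 5·(-256) − 79 = -1081
  J = 265 − 6·159 − 3·(-256) + (-1081) = -1002
Policy B (Z − 49):
  Z = 143 − 49 = 94
  U = 62 − 2·94 = -126
  H = -51 + 4·94 + 6·(-126) = -431
  B = 119 + 94 + 5·(-126) − (-431) = 14
  J = 265 − 6·94 − 3·(-126) + 14 = 93
J: -1002 − 93 = -1095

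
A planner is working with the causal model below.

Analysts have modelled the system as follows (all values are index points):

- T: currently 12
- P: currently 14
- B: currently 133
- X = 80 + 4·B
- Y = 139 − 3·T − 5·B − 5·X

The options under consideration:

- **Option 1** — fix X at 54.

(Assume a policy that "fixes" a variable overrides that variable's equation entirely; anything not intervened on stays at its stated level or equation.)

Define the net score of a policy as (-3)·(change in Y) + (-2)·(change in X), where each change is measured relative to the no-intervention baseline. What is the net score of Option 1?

-7254

Baseline:
  T = 12
  B = 133
  X = 80 + 4·133 = 612
  Y = 139 − 3·12 − 5·133 − 5·612 = -3622
Option 1 (X := 54):
  T = 12
  B = 133
  X = 54
  Y = 139 − 3·12 − 5·133 − 5·54 = -832
ΔY = -832 − (-3622) = 2790; ΔX = 54 − 612 = -558
Score = (-3)·2790 + (-2)·(-558) = -7254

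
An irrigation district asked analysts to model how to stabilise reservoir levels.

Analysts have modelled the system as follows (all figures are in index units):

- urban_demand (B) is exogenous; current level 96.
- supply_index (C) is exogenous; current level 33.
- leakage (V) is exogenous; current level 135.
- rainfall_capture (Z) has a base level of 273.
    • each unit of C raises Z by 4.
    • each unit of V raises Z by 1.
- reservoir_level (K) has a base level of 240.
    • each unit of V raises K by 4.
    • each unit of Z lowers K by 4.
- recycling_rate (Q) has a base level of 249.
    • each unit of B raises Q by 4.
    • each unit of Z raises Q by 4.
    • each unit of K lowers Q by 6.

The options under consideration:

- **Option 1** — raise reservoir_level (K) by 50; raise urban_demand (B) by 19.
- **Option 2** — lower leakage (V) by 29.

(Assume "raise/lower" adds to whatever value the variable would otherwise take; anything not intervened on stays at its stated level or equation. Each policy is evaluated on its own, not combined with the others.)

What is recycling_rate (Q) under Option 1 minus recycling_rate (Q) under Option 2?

Option 1 (K + 50, B + 19):
  B = 96 + 19 = 115
  C = 33
  V = 135
  Z = 273 + 4·33 + 135 = 540
  K = 240 + 4·135 − 4·540 (+50 from intervention) = -1330
  Q = 249 + 4·115 + 4·540 − 6·(-1330) = 10849
Option 2 (V − 29):
  B = 96
  C = 33
  V = 135 − 29 = 106
  Z = 273 + 4·33 + 106 = 511
  K = 240 + 4·106 − 4·511 = -1380
  Q = 249 + 4·96 + 4·511 − 6·(-1380) = 10957
Q: 10849 − 10957 = -108

-108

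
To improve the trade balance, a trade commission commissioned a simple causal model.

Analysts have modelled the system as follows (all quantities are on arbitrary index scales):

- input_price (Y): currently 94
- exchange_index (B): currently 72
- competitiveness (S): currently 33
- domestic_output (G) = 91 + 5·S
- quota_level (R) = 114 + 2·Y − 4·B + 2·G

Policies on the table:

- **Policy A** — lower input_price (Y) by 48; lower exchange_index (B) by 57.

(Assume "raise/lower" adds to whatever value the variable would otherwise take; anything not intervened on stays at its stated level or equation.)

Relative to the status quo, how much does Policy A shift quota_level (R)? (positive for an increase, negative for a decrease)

Baseline:
  Y = 94
  B = 72
  S = 33
  G = 91 + 5·33 = 256
  R = 114 + 2·94 − 4·72 + 2·256 = 526
Policy A (Y − 48, B − 57):
  Y = 94 − 48 = 46
  B = 72 − 57 = 15
  S = 33
  G = 91 + 5·33 = 256
  R = 114 + 2·46 − 4·15 + 2·256 = 658
Change in R: 658 − 526 = 132

132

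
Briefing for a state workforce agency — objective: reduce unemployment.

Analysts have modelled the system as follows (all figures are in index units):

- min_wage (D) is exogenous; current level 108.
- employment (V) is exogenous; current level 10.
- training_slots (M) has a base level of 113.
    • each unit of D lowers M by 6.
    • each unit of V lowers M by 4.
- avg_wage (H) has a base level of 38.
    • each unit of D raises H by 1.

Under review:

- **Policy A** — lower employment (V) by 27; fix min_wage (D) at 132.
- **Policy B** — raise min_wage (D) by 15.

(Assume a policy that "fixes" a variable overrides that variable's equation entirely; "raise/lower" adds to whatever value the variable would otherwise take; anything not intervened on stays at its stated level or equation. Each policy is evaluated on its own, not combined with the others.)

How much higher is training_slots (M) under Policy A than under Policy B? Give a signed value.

54

Policy A (V − 27, D := 132):
  D = 132
  V = 10 − 27 = -17
  M = 113 − 6·132 − 4·(-17) = -611
Policy B (D + 15):
  D = 108 + 15 = 123
  V = 10
  M = 113 − 6·123 − 4·10 = -665
M: -611 − (-665) = 54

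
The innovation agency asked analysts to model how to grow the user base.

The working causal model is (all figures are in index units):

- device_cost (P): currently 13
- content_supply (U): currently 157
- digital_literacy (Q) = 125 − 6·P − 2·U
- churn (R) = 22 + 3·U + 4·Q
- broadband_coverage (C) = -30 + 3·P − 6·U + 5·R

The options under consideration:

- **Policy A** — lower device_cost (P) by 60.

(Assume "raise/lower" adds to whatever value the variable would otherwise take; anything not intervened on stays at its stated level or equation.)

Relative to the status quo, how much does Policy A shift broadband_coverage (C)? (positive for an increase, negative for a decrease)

Baseline:
  P = 13
  U = 157
  Q = 125 − 6·13 − 2·157 = -267
  R = 22 + 3·157 + 4·(-267) = -575
  C = -30 + 3·13 − 6·157 + 5·(-575) = -3808
Policy A (P − 60):
  P = 13 − 60 = -47
  U = 157
  Q = 125 − 6·(-47) − 2·157 = 93
  R = 22 + 3·157 + 4·93 = 865
  C = -30 + 3·(-47) − 6·157 + 5·865 = 3212
Change in C: 3212 − (-3808) = 7020

7020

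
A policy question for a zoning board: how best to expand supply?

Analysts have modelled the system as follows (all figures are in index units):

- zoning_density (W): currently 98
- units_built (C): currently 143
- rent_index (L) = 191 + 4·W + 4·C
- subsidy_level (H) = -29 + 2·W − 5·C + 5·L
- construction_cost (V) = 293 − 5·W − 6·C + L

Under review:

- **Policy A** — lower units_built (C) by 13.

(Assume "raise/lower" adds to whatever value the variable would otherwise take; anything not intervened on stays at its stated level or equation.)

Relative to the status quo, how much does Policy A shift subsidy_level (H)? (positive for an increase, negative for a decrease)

-195

Baseline:
  W = 98
  C = 143
  L = 191 + 4·98 + 4·143 = 1155
  H = -29 + 2·98 − 5·143 + 5·1155 = 5227
Policy A (C − 13):
  W = 98
  C = 143 − 13 = 130
  L = 191 + 4·98 + 4·130 = 1103
  H = -29 + 2·98 − 5·130 + 5·1103 = 5032
Change in H: 5032 − 5227 = -195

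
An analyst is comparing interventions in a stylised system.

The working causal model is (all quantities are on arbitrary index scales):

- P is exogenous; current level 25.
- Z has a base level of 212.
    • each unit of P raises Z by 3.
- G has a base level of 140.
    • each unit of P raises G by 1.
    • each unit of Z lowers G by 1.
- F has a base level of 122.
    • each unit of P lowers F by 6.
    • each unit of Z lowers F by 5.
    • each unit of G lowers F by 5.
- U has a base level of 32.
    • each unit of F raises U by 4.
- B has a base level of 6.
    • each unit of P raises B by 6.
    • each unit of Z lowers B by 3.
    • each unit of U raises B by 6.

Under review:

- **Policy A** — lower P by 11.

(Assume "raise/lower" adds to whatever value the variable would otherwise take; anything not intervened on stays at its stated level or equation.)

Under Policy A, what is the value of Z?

254

Policy A (P − 11):
  P = 25 − 11 = 14
  Z = 212 + 3·14 = 254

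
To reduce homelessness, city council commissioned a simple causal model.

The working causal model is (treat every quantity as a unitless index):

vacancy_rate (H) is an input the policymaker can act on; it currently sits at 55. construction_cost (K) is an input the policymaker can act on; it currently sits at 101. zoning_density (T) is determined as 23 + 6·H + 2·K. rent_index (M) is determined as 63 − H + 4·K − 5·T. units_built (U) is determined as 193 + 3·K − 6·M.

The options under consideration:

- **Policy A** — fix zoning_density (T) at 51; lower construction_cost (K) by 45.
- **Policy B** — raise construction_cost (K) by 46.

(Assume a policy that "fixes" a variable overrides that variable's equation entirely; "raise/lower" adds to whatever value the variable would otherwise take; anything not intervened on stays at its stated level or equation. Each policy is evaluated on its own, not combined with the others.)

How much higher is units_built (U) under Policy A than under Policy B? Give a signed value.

Policy A (T := 51, K − 45):
  H = 55
  K = 101 − 45 = 56
  T = 51
  M = 63 − 55 + 4·56 − 5·51 = -23
  U = 193 + 3·56 − 6·(-23) = 499
Policy B (K + 46):
  H = 55
  K = 101 + 46 = 147
  T = 23 + 6·55 + 2·147 = 647
  M = 63 − 55 + 4·147 − 5·647 = -2639
  U = 193 + 3·147 − 6·(-2639) = 16468
U: 499 − 16468 = -15969

-15969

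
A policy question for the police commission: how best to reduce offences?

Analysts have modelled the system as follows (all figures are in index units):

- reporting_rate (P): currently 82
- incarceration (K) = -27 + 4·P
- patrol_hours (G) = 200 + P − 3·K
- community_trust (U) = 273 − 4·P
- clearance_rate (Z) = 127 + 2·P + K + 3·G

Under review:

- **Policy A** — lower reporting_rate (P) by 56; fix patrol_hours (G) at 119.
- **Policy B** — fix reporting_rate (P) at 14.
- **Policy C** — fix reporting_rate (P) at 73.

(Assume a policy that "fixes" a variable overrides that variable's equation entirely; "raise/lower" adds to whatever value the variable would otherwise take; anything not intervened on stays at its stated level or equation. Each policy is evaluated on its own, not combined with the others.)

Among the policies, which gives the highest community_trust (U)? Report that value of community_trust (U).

Policy A (P − 56, G := 119):
  P = 82 − 56 = 26
  U = 273 − 4·26 = 169
Policy B (P := 14):
  P = 14
  U = 273 − 4·14 = 217
Policy C (P := 73):
  P = 73
  U = 273 − 4·73 = -19
Comparing — Policy A: U=169, Policy B: U=217, Policy C: U=-19. Highest is 217 (Policy B).

217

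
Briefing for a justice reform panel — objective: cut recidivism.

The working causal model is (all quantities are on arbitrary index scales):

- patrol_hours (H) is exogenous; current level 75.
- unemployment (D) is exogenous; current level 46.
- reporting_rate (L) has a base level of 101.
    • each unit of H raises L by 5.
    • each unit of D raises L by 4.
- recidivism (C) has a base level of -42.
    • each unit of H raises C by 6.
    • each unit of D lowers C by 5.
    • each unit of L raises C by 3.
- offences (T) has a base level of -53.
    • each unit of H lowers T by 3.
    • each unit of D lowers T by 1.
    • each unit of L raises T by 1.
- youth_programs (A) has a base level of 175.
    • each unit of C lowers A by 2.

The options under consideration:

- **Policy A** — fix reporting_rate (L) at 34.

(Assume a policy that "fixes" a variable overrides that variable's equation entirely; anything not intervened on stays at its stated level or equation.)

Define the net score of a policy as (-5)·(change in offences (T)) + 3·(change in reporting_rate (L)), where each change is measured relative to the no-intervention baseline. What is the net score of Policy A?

1252

Baseline:
  H = 75
  D = 46
  L = 101 + 5·75 + 4·46 = 660
  T = -53 − 3·75 − 46 + 660 = 336
Policy A (L := 34):
  H = 75
  D = 46
  L = 34
  T = -53 − 3·75 − 46 + 34 = -290
ΔT = -290 − 336 = -626; ΔL = 34 − 660 = -626
Score = (-5)·(-626) + 3·(-626) = 1252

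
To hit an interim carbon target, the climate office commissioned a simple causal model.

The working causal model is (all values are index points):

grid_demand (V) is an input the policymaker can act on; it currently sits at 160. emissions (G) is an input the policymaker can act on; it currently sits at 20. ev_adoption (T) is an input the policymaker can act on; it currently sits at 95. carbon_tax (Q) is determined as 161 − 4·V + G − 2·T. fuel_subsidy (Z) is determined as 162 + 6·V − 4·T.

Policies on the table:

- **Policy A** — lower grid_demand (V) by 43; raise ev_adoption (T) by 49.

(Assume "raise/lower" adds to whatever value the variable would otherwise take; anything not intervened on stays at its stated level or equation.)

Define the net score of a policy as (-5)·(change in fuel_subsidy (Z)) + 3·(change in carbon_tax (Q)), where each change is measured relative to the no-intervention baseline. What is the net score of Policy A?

2492

Baseline:
  V = 160
  G = 20
  T = 95
  Q = 161 − 4·160 + 20 − 2·95 = -649
  Z = 162 + 6·160 − 4·95 = 742
Policy A (V − 43, T + 49):
  V = 160 − 43 = 117
  G = 20
  T = 95 + 49 = 144
  Q = 161 − 4·117 + 20 − 2·144 = -575
  Z = 162 + 6·117 − 4·144 = 288
ΔZ = 288 − 742 = -454; ΔQ = -575 − (-649) = 74
Score = (-5)·(-454) + 3·74 = 2492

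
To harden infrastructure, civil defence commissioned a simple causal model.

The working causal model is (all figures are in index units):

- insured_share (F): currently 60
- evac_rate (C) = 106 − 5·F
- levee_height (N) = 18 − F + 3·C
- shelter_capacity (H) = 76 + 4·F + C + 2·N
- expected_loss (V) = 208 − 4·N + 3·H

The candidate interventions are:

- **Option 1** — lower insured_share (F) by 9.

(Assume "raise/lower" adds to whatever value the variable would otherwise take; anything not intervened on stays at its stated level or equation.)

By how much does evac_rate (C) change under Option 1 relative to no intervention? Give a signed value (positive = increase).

Baseline:
  F = 60
  C = 106 − 5·60 = -194
Option 1 (F − 9):
  F = 60 − 9 = 51
  C = 106 − 5·51 = -149
Change in C: -149 − (-194) = 45

45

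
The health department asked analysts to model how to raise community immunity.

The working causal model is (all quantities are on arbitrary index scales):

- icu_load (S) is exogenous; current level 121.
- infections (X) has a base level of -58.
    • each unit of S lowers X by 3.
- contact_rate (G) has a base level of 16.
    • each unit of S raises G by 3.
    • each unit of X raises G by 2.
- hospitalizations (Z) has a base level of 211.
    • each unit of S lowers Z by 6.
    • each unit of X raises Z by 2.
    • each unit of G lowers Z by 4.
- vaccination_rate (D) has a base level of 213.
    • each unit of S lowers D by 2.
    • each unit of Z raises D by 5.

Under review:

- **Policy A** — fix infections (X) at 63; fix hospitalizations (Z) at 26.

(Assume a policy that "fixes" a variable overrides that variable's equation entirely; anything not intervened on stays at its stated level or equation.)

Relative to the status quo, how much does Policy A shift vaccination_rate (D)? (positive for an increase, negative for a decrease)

Baseline:
  S = 121
  X = -58 − 3·121 = -421
  G = 16 + 3·121 + 2·(-421) = -463
  Z = 211 − 6·121 + 2·(-421) − 4·(-463) = 495
  D = 213 − 2·121 + 5·495 = 2446
Policy A (X := 63, Z := 26):
  S = 121
  X = 63
  G = 16 + 3·121 + 2·63 = 505
  Z = 26
  D = 213 − 2·121 + 5·26 = 101
Change in D: 101 − 2446 = -2345

-2345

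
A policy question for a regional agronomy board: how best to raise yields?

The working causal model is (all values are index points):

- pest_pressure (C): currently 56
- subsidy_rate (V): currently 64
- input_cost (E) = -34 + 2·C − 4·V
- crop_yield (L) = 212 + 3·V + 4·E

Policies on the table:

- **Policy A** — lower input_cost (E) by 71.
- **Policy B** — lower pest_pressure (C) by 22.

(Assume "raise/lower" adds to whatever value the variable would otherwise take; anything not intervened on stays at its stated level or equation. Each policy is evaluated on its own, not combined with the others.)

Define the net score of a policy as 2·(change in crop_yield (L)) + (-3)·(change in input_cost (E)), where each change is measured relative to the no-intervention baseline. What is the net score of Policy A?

Baseline:
  C = 56
  V = 64
  E = -34 + 2·56 − 4·64 = -178
  L = 212 + 3·64 + 4·(-178) = -308
Policy A (E − 71):
  C = 56
  V = 64
  E = -34 + 2·56 − 4·64 (−71 from intervention) = -249
  L = 212 + 3·64 + 4·(-249) = -592
ΔL = -592 − (-308) = -284; ΔE = -249 − (-178) = -71
Score = 2·(-284) + (-3)·(-71) = -355

-355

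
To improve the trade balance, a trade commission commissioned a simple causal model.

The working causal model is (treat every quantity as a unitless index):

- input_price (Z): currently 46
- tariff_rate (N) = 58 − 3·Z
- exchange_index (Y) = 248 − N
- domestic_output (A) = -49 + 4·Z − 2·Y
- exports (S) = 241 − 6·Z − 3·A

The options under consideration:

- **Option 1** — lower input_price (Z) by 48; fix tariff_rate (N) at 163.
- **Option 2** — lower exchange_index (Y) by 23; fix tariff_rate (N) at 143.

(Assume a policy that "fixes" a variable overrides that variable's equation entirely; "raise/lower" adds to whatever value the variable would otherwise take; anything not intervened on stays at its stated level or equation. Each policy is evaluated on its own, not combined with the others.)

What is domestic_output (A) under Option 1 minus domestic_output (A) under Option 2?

Option 1 (Z − 48, N := 163):
  Z = 46 − 48 = -2
  N = 163
  Y = 248 − 163 = 85
  A = -49 + 4·(-2) − 2·85 = -227
Option 2 (Y − 23, N := 143):
  Z = 46
  N = 143
  Y = 248 − 143 (−23 from intervention) = 82
  A = -49 + 4·46 − 2·82 = -29
A: -227 − (-29) = -198

-198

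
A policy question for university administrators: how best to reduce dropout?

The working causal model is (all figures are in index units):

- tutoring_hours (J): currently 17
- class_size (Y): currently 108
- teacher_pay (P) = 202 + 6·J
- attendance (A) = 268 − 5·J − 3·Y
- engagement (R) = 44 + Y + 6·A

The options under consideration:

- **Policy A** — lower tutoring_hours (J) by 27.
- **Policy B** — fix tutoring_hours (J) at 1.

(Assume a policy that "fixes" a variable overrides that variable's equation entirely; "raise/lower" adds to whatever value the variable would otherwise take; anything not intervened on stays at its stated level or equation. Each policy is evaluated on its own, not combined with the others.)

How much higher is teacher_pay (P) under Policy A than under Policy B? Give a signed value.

Policy A (J − 27):
  J = 17 − 27 = -10
  P = 202 + 6·(-10) = 142
Policy B (J := 1):
  J = 1
  P = 202 + 6·1 = 208
P: 142 − 208 = -66

-66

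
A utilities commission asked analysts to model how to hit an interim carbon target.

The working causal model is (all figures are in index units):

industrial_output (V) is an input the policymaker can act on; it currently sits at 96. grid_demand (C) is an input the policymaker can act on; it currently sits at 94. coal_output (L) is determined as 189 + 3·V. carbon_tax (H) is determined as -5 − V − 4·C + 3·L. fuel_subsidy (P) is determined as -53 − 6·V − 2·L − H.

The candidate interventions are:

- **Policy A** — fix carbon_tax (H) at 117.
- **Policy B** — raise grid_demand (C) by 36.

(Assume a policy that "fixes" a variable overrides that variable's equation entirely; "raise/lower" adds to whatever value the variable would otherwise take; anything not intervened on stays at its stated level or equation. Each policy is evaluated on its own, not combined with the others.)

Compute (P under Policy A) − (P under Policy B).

Policy A (H := 117):
  V = 96
  C = 94
  L = 189 + 3·96 = 477
  H = 117
  P = -53 − 6·96 − 2·477 − 117 = -1700
Policy B (C + 36):
  V = 96
  C = 94 + 36 = 130
  L = 189 + 3·96 = 477
  H = -5 − 96 − 4·130 + 3·477 = 810
  P = -53 − 6·96 − 2·477 − 810 = -2393
P: -1700 − (-2393) = 693

693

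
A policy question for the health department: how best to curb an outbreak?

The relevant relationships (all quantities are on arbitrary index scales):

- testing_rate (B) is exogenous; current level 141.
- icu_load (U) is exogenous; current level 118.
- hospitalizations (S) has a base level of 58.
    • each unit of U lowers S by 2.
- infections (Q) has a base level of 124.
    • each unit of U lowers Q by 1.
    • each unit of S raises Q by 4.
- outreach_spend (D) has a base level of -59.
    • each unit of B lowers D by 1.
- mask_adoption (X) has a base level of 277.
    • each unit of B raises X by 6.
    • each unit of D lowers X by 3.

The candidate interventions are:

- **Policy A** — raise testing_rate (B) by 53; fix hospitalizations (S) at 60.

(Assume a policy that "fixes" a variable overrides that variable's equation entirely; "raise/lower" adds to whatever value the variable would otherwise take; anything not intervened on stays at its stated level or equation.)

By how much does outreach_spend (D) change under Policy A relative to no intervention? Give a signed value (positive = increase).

Baseline:
  B = 141
  D = -59 − 141 = -200
Policy A (B + 53, S := 60):
  B = 141 + 53 = 194
  D = -59 − 194 = -253
Change in D: -253 − (-200) = -53

-53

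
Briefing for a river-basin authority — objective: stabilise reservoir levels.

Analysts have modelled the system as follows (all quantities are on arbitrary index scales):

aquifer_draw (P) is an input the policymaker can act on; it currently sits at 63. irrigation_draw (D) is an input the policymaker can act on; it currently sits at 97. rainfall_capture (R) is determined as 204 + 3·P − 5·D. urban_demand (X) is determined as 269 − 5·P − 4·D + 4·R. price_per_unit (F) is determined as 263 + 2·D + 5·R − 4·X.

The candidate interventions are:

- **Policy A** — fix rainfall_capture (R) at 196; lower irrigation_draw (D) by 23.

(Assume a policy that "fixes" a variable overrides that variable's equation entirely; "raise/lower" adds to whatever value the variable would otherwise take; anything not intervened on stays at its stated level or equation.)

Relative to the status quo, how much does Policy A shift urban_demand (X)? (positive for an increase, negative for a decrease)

1244

Baseline:
  P = 63
  D = 97
  R = 204 + 3·63 − 5·97 = -92
  X = 269 − 5·63 − 4·97 + 4·(-92) = -802
Policy A (R := 196, D − 23):
  P = 63
  D = 97 − 23 = 74
  R = 196
  X = 269 − 5·63 − 4·74 + 4·196 = 442
Change in X: 442 − (-802) = 1244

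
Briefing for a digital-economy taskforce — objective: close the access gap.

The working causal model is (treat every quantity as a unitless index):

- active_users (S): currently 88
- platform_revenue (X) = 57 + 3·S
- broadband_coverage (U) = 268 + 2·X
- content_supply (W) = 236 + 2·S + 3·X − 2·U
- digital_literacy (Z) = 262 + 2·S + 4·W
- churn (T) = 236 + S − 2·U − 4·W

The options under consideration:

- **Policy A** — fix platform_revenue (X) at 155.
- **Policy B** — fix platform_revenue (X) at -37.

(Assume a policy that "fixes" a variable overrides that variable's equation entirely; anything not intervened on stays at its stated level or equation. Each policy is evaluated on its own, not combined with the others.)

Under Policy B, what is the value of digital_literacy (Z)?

90

Policy B (X := -37):
  S = 88
  X = -37
  U = 268 + 2·(-37) = 194
  W = 236 + 2·88 + 3·(-37) − 2·194 = -87
  Z = 262 + 2·88 + 4·(-87) = 90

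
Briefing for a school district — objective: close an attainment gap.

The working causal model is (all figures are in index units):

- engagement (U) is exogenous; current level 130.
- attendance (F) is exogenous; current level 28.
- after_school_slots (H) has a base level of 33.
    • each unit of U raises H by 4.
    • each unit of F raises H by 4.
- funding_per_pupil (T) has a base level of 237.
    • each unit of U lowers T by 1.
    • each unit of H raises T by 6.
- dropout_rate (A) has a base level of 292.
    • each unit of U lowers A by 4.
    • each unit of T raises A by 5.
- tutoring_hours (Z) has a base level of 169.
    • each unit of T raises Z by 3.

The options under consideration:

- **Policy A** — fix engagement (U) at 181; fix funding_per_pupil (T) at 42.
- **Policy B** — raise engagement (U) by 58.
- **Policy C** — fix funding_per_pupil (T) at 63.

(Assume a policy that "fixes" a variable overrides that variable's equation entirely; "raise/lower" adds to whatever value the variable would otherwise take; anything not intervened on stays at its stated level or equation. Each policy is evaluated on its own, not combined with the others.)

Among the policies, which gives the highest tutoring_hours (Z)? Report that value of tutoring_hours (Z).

16462

Policy A (U := 181, T := 42):
  U = 181
  F = 28
  H = 33 + 4·181 + 4·28 = 869
  T = 42
  Z = 169 + 3·42 = 295
Policy B (U + 58):
  U = 130 + 58 = 188
  F = 28
  H = 33 + 4·188 + 4·28 = 897
  T = 237 − 188 + 6·897 = 5431
  Z = 169 + 3·5431 = 16462
Policy C (T := 63):
  U = 130
  F = 28
  H = 33 + 4·130 + 4·28 = 665
  T = 63
  Z = 169 + 3·63 = 358
Comparing — Policy A: Z=295, Policy B: Z=16462, Policy C: Z=358. Highest is 16462 (Policy B).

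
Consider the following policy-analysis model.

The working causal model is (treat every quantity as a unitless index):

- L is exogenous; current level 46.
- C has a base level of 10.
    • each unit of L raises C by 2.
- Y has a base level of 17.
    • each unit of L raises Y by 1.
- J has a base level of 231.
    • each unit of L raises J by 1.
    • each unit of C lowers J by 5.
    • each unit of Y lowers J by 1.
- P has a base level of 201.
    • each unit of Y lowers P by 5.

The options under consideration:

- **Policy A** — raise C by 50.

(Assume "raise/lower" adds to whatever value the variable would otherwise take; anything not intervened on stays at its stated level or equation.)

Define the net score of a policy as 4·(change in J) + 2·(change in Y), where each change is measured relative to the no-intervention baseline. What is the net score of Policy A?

-1000

Baseline:
  L = 46
  C = 10 + 2·46 = 102
  Y = 17 + 46 = 63
  J = 231 + 46 − 5·102 − 63 = -296
Policy A (C + 50):
  L = 46
  C = 10 + 2·46 (+50 from intervention) = 152
  Y = 17 + 46 = 63
  J = 231 + 46 − 5·152 − 63 = -546
ΔJ = -546 − (-296) = -250; ΔY = 63 − 63 = 0
Score = 4·(-250) + 2·0 = -1000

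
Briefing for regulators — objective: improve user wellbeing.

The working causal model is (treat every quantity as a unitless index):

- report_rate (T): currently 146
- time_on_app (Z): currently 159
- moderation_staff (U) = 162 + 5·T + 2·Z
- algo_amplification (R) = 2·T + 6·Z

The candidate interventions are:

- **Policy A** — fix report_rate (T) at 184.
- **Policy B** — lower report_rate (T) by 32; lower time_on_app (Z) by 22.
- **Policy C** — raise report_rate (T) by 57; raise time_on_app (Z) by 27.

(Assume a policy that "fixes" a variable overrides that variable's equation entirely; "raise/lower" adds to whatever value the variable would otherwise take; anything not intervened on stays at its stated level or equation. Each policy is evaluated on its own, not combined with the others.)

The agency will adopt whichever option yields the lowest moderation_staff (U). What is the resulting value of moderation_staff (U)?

1006

Policy A (T := 184):
  T = 184
  Z = 159
  U = 162 + 5·184 + 2·159 = 1400
Policy B (T − 32, Z − 22):
  T = 146 − 32 = 114
  Z = 159 − 22 = 137
  U = 162 + 5·114 + 2·137 = 1006
Policy C (T + 57, Z + 27):
  T = 146 + 57 = 203
  Z = 159 + 27 = 186
  U = 162 + 5·203 + 2·186 = 1549
Comparing — Policy A: U=1400, Policy B: U=1006, Policy C: U=1549. Lowest is 1006 (Policy B).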